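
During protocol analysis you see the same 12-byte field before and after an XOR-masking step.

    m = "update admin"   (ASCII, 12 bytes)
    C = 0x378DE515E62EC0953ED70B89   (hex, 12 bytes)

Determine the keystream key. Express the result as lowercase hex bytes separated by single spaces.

Since C = m ⊕ key, XORing both sides with m gives key = m ⊕ C.
byte 0: 75 xor 37 = 42
byte 1: 70 xor 8d = fd
byte 2: 64 xor e5 = 81
byte 3: 61 xor 15 = 74
byte 4: 74 xor e6 = 92
byte 5: 65 xor 2e = 4b
byte 6: 20 xor c0 = e0
byte 7: 61 xor 95 = f4
byte 8: 64 xor 3e = 5a
byte 9: 6d xor d7 = ba
byte 10: 69 xor 0b = 62
byte 11: 6e xor 89 = e7

42 fd 81 74 92 4b e0 f4 5a ba 62 e7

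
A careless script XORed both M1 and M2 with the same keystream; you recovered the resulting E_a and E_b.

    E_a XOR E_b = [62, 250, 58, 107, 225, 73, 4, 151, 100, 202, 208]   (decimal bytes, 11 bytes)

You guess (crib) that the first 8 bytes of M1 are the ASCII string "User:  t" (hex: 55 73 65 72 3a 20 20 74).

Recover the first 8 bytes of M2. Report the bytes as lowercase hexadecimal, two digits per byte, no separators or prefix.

6b895f19db6924e3

Since E_a ⊕ E_b = M1 ⊕ M2, XORing with the guessed M1 bytes yields the corresponding M2 bytes: M2 = (E_a ⊕ E_b) ⊕ M1.
00111110 ^ 01010101 = 01101011
11111010 ^ 01110011 = 10001001
00111010 ^ 01100101 = 01011111
01101011 ^ 01110010 = 00011001
11100001 ^ 00111010 = 11011011
01001001 ^ 00100000 = 01101001
00000100 ^ 00100000 = 00100100
10010111 ^ 01110100 = 11100011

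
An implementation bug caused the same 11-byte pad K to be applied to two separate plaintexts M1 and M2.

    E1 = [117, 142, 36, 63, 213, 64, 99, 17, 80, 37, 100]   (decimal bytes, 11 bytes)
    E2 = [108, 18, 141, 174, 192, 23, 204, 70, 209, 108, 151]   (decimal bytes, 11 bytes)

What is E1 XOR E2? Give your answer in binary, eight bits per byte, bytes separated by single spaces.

00011001 10011100 10101001 10010001 00010101 01010111 10101111 01010111 10000001 01001001 11110011

E1 ⊕ E2 = (M1 ⊕ K) ⊕ (M2 ⊕ K) = M1 ⊕ M2 — the shared key cancels under XOR.
117 ^ 108 =  25
142 ^  18 = 156
 36 ^ 141 = 169
 63 ^ 174 = 145
213 ^ 192 =  21
 64 ^  23 =  87
 99 ^ 204 = 175
 17 ^  70 =  87
 80 ^ 209 = 129
 37 ^ 108 =  73
100 ^ 151 = 243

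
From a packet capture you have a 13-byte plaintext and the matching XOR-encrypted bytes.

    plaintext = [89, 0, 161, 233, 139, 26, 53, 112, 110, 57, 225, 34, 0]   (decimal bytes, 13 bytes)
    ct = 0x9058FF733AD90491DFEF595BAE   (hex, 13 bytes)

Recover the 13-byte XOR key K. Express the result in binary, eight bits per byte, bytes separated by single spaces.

Since ct = plaintext ⊕ K, XORing both sides with plaintext gives K = plaintext ⊕ ct.
byte 0: 59 ^ 90 = c9
byte 1: 00 ^ 58 = 58
byte 2: a1 ^ ff = 5e
byte 3: e9 ^ 73 = 9a
byte 4: 8b ^ 3a = b1
byte 5: 1a ^ d9 = c3
byte 6: 35 ^ 04 = 31
byte 7: 70 ^ 91 = e1
byte 8: 6e ^ df = b1
byte 9: 39 ^ ef = d6
byte 10: e1 ^ 59 = b8
byte 11: 22 ^ 5b = 79
byte 12: 00 ^ ae = ae

11001001 01011000 01011110 10011010 10110001 11000011 00110001 11100001 10110001 11010110 10111000 01111001 10101110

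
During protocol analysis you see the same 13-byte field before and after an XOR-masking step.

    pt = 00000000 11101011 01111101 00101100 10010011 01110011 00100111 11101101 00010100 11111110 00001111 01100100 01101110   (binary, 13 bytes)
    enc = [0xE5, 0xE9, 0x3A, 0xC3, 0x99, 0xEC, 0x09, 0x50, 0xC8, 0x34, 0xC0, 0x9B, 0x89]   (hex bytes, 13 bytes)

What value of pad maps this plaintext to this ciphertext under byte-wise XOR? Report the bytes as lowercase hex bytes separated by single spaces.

e5 02 47 ef 0a 9f 2e bd dc ca cf ff e7

Since enc = pt ⊕ pad, XORing both sides with pt gives pad = pt ⊕ enc.
00 ^ e5 = e5
eb ^ e9 = 02
7d ^ 3a = 47
2c ^ c3 = ef
93 ^ 99 = 0a
73 ^ ec = 9f
27 ^ 09 = 2e
ed ^ 50 = bd
14 ^ c8 = dc
fe ^ 34 = ca
0f ^ c0 = cf
64 ^ 9b = ff
6e ^ 89 = e7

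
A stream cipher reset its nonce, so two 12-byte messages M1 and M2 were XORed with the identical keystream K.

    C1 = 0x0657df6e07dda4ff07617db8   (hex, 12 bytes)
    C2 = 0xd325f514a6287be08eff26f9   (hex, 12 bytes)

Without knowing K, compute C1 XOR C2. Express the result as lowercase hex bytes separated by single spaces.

d5 72 2a 7a a1 f5 df 1f 89 9e 5b 41

C1 ⊕ C2 = (M1 ⊕ K) ⊕ (M2 ⊕ K) = M1 ⊕ M2 — the shared key cancels under XOR.
byte 0: 06 xor d3 = d5
byte 1: 57 xor 25 = 72
byte 2: df xor f5 = 2a
byte 3: 6e xor 14 = 7a
byte 4: 07 xor a6 = a1
byte 5: dd xor 28 = f5
byte 6: a4 xor 7b = df
byte 7: ff xor e0 = 1f
byte 8: 07 xor 8e = 89
byte 9: 61 xor ff = 9e
byte 10: 7d xor 26 = 5b
byte 11: b8 xor f9 = 41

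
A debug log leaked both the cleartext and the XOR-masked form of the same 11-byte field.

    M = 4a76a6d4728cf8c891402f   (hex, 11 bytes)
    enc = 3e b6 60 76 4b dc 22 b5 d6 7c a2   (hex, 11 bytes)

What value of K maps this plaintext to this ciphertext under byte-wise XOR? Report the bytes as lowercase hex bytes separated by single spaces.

Since enc = M ⊕ K, XORing both sides with M gives K = M ⊕ enc.
byte 0: 01001010 ^ 00111110 = 01110100
byte 1: 01110110 ^ 10110110 = 11000000
byte 2: 10100110 ^ 01100000 = 11000110
byte 3: 11010100 ^ 01110110 = 10100010
byte 4: 01110010 ^ 01001011 = 00111001
byte 5: 10001100 ^ 11011100 = 01010000
byte 6: 11111000 ^ 00100010 = 11011010
byte 7: 11001000 ^ 10110101 = 01111101
byte 8: 10010001 ^ 11010110 = 01000111
byte 9: 01000000 ^ 01111100 = 00111100
byte 10: 00101111 ^ 10100010 = 10001101

74 c0 c6 a2 39 50 da 7d 47 3c 8d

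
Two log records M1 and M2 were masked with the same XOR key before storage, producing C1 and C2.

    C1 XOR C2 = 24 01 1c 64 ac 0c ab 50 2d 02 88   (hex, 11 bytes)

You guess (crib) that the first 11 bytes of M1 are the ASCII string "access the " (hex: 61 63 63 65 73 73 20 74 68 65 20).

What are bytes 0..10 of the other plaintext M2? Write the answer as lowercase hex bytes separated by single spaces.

45 62 7f 01 df 7f 8b 24 45 67 a8

Since C1 ⊕ C2 = M1 ⊕ M2, XORing with the guessed M1 bytes yields the corresponding M2 bytes: M2 = (C1 ⊕ C2) ⊕ M1.
00100100 xor 01100001 = 01000101
00000001 xor 01100011 = 01100010
00011100 xor 01100011 = 01111111
01100100 xor 01100101 = 00000001
10101100 xor 01110011 = 11011111
00001100 xor 01110011 = 01111111
10101011 xor 00100000 = 10001011
01010000 xor 01110100 = 00100100
00101101 xor 01101000 = 01000101
00000010 xor 01100101 = 01100111
10001000 xor 00100000 = 10101000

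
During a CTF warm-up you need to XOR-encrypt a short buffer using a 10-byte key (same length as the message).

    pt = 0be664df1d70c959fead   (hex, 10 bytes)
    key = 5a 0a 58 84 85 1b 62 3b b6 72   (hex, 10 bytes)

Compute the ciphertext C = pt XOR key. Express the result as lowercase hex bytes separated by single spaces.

51 ec 3c 5b 98 6b ab 62 48 df

XOR is its own inverse, so applying the key byte-wise gives the result directly.
byte 0: 0b ⊕ 5a = 51
byte 1: e6 ⊕ 0a = ec
byte 2: 64 ⊕ 58 = 3c
byte 3: df ⊕ 84 = 5b
byte 4: 1d ⊕ 85 = 98
byte 5: 70 ⊕ 1b = 6b
byte 6: c9 ⊕ 62 = ab
byte 7: 59 ⊕ 3b = 62
byte 8: fe ⊕ b6 = 48
byte 9: ad ⊕ 72 = df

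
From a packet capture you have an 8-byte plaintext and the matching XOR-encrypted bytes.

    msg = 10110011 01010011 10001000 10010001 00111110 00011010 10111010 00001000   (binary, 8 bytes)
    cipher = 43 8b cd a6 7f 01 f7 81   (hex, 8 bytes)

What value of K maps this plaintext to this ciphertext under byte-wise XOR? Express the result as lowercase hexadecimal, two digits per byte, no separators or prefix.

Since cipher = msg ⊕ K, XORing both sides with msg gives K = msg ⊕ cipher.
b3 xor 43 = f0
53 xor 8b = d8
88 xor cd = 45
91 xor a6 = 37
3e xor 7f = 41
1a xor 01 = 1b
ba xor f7 = 4d
08 xor 81 = 89

f0d84537411b4d89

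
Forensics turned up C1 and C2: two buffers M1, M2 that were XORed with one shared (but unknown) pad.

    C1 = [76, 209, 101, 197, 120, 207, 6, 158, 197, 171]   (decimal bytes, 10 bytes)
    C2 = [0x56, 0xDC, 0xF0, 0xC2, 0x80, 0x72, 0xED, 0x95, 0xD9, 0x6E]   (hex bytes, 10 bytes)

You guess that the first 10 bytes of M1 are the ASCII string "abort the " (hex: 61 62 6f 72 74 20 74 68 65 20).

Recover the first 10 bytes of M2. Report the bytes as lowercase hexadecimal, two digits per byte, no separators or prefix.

7b6ffa758c9d9f6379e5

First, C1 ⊕ C2 = (M1 ⊕ K) ⊕ (M2 ⊕ K) = M1 ⊕ M2, so the key drops out. Then M2 = (M1 ⊕ M2) ⊕ M1 over the first 10 bytes.
byte 0: (4c ⊕ 56) ⊕ 61 = 1a ⊕ 61 = 7b
byte 1: (d1 ⊕ dc) ⊕ 62 = 0d ⊕ 62 = 6f
byte 2: (65 ⊕ f0) ⊕ 6f = 95 ⊕ 6f = fa
byte 3: (c5 ⊕ c2) ⊕ 72 = 07 ⊕ 72 = 75
byte 4: (78 ⊕ 80) ⊕ 74 = f8 ⊕ 74 = 8c
byte 5: (cf ⊕ 72) ⊕ 20 = bd ⊕ 20 = 9d
byte 6: (06 ⊕ ed) ⊕ 74 = eb ⊕ 74 = 9f
byte 7: (9e ⊕ 95) ⊕ 68 = 0b ⊕ 68 = 63
byte 8: (c5 ⊕ d9) ⊕ 65 = 1c ⊕ 65 = 79
byte 9: (ab ⊕ 6e) ⊕ 20 = c5 ⊕ 20 = e5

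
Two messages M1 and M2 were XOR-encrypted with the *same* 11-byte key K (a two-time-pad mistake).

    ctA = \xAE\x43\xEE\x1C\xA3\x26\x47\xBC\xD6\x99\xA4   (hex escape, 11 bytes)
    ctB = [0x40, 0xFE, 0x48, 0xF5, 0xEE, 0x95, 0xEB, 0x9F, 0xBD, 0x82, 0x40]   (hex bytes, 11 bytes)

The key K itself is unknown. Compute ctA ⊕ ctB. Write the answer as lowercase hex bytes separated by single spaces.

ctA ⊕ ctB = (M1 ⊕ K) ⊕ (M2 ⊕ K) = M1 ⊕ M2 — the shared key cancels under XOR.
174 ^  64 = 238
 67 ^ 254 = 189
238 ^  72 = 166
 28 ^ 245 = 233
163 ^ 238 =  77
 38 ^ 149 = 179
 71 ^ 235 = 172
188 ^ 159 =  35
214 ^ 189 = 107
153 ^ 130 =  27
164 ^  64 = 228

ee bd a6 e9 4d b3 ac 23 6b 1b e4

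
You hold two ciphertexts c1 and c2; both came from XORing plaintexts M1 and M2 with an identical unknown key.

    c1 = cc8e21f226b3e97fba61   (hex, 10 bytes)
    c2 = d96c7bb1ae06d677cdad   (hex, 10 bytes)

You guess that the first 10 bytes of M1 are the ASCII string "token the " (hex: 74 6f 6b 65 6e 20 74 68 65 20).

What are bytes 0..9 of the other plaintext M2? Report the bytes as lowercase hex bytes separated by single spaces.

61 8d 31 26 e6 95 4b 60 12 ec

First, c1 ⊕ c2 = (M1 ⊕ K) ⊕ (M2 ⊕ K) = M1 ⊕ M2, so the key drops out. Then M2 = (M1 ⊕ M2) ⊕ M1 over the first 10 bytes.
byte 0: (cc XOR d9) XOR 74 = 15 XOR 74 = 61
byte 1: (8e XOR 6c) XOR 6f = e2 XOR 6f = 8d
byte 2: (21 XOR 7b) XOR 6b = 5a XOR 6b = 31
byte 3: (f2 XOR b1) XOR 65 = 43 XOR 65 = 26
byte 4: (26 XOR ae) XOR 6e = 88 XOR 6e = e6
byte 5: (b3 XOR 06) XOR 20 = b5 XOR 20 = 95
byte 6: (e9 XOR d6) XOR 74 = 3f XOR 74 = 4b
byte 7: (7f XOR 77) XOR 68 = 08 XOR 68 = 60
byte 8: (ba XOR cd) XOR 65 = 77 XOR 65 = 12
byte 9: (61 XOR ad) XOR 20 = cc XOR 20 = ec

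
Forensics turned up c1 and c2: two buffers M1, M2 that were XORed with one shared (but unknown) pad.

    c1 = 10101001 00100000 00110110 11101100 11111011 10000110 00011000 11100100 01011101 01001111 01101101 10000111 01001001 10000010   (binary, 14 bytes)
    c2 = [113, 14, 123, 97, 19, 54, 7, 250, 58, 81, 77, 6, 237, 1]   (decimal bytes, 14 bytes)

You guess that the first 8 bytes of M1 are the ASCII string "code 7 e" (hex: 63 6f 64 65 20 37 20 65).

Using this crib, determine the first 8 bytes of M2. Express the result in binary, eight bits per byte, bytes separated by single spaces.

First, c1 ⊕ c2 = (M1 ⊕ K) ⊕ (M2 ⊕ K) = M1 ⊕ M2, so the key drops out. Then M2 = (M1 ⊕ M2) ⊕ M1 over the first 8 bytes.
byte 0: (a9 XOR 71) XOR 63 = d8 XOR 63 = bb
byte 1: (20 XOR 0e) XOR 6f = 2e XOR 6f = 41
byte 2: (36 XOR 7b) XOR 64 = 4d XOR 64 = 29
byte 3: (ec XOR 61) XOR 65 = 8d XOR 65 = e8
byte 4: (fb XOR 13) XOR 20 = e8 XOR 20 = c8
byte 5: (86 XOR 36) XOR 37 = b0 XOR 37 = 87
byte 6: (18 XOR 07) XOR 20 = 1f XOR 20 = 3f
byte 7: (e4 XOR fa) XOR 65 = 1e XOR 65 = 7b

10111011 01000001 00101001 11101000 11001000 10000111 00111111 01111011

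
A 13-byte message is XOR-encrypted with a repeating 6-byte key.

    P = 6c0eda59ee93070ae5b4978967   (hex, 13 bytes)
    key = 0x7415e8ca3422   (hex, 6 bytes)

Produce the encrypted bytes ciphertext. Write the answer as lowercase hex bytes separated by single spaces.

18 1b 32 93 da b1 73 1f 0d 7e a3 ab 13

The 6-byte key repeats, so the effective keystream is 74 15 e8 ca 34 22 74 15 e8 ca 34 22 74.
byte 0: 6c XOR 74 = 18
byte 1: 0e XOR 15 = 1b
byte 2: da XOR e8 = 32
byte 3: 59 XOR ca = 93
byte 4: ee XOR 34 = da
byte 5: 93 XOR 22 = b1
byte 6: 07 XOR 74 = 73
byte 7: 0a XOR 15 = 1f
byte 8: e5 XOR e8 = 0d
byte 9: b4 XOR ca = 7e
byte 10: 97 XOR 34 = a3
byte 11: 89 XOR 22 = ab
byte 12: 67 XOR 74 = 13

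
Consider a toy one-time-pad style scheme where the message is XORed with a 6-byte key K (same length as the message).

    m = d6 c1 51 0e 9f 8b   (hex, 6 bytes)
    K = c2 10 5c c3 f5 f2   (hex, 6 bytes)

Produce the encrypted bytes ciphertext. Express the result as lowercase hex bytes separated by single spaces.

14 d1 0d cd 6a 79

214 xor 194 =  20
193 xor  16 = 209
 81 xor  92 =  13
 14 xor 195 = 205
159 xor 245 = 106
139 xor 242 = 121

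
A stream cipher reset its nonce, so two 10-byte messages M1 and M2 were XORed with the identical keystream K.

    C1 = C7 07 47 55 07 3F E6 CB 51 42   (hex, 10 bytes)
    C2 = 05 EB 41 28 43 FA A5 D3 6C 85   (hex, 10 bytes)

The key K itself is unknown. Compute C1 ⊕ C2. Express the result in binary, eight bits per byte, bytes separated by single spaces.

C1 ⊕ C2 = (M1 ⊕ K) ⊕ (M2 ⊕ K) = M1 ⊕ M2 — the shared key cancels under XOR.
c7 XOR 05 = c2
07 XOR eb = ec
47 XOR 41 = 06
55 XOR 28 = 7d
07 XOR 43 = 44
3f XOR fa = c5
e6 XOR a5 = 43
cb XOR d3 = 18
51 XOR 6c = 3d
42 XOR 85 = c7

11000010 11101100 00000110 01111101 01000100 11000101 01000011 00011000 00111101 11000111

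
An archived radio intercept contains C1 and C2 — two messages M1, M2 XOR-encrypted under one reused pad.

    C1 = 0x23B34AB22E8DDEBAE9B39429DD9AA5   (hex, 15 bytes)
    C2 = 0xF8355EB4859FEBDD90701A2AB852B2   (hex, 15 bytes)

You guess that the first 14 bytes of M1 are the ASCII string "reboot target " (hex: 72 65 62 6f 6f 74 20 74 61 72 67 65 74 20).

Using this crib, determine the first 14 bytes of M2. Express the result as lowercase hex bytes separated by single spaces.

a9 e3 76 69 c4 66 15 13 18 b1 e9 66 11 e8

First, C1 ⊕ C2 = (M1 ⊕ K) ⊕ (M2 ⊕ K) = M1 ⊕ M2, so the key drops out. Then M2 = (M1 ⊕ M2) ⊕ M1 over the first 14 bytes.
byte 0: (23 XOR f8) XOR 72 = db XOR 72 = a9
byte 1: (b3 XOR 35) XOR 65 = 86 XOR 65 = e3
byte 2: (4a XOR 5e) XOR 62 = 14 XOR 62 = 76
byte 3: (b2 XOR b4) XOR 6f = 06 XOR 6f = 69
byte 4: (2e XOR 85) XOR 6f = ab XOR 6f = c4
byte 5: (8d XOR 9f) XOR 74 = 12 XOR 74 = 66
byte 6: (de XOR eb) XOR 20 = 35 XOR 20 = 15
byte 7: (ba XOR dd) XOR 74 = 67 XOR 74 = 13
byte 8: (e9 XOR 90) XOR 61 = 79 XOR 61 = 18
byte 9: (b3 XOR 70) XOR 72 = c3 XOR 72 = b1
byte 10: (94 XOR 1a) XOR 67 = 8e XOR 67 = e9
byte 11: (29 XOR 2a) XOR 65 = 03 XOR 65 = 66
byte 12: (dd XOR b8) XOR 74 = 65 XOR 74 = 11
byte 13: (9a XOR 52) XOR 20 = c8 XOR 20 = e8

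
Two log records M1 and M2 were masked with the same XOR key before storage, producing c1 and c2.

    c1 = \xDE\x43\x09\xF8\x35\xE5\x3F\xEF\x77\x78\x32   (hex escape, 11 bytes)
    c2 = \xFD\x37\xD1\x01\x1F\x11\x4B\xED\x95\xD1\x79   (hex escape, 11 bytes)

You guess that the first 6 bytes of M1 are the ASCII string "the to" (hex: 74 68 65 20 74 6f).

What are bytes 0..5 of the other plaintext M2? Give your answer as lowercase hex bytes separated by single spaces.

57 1c bd d9 5e 9b

First, c1 ⊕ c2 = (M1 ⊕ K) ⊕ (M2 ⊕ K) = M1 ⊕ M2, so the key drops out. Then M2 = (M1 ⊕ M2) ⊕ M1 over the first 6 bytes.
byte 0: (de ⊕ fd) ⊕ 74 = 23 ⊕ 74 = 57
byte 1: (43 ⊕ 37) ⊕ 68 = 74 ⊕ 68 = 1c
byte 2: (09 ⊕ d1) ⊕ 65 = d8 ⊕ 65 = bd
byte 3: (f8 ⊕ 01) ⊕ 20 = f9 ⊕ 20 = d9
byte 4: (35 ⊕ 1f) ⊕ 74 = 2a ⊕ 74 = 5e
byte 5: (e5 ⊕ 11) ⊕ 6f = f4 ⊕ 6f = 9b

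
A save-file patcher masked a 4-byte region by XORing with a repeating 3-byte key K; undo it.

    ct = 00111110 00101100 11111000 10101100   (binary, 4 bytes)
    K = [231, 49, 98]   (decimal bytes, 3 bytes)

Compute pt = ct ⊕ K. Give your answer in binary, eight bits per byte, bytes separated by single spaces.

11011001 00011101 10011010 01001011

The 3-byte key repeats, so the effective keystream is e7 31 62 e7.
byte 0: 3e ^ e7 = d9
byte 1: 2c ^ 31 = 1d
byte 2: f8 ^ 62 = 9a
byte 3: ac ^ e7 = 4b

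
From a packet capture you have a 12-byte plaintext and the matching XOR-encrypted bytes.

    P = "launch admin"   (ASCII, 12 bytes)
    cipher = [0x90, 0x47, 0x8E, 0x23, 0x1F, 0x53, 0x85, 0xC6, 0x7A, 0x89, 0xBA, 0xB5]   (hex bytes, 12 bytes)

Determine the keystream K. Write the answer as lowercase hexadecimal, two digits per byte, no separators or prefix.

fc26fb4d7c3ba5a71ee4d3db

Since cipher = P ⊕ K, XORing both sides with P gives K = P ⊕ cipher.
6c ^ 90 = fc
61 ^ 47 = 26
75 ^ 8e = fb
6e ^ 23 = 4d
63 ^ 1f = 7c
68 ^ 53 = 3b
20 ^ 85 = a5
61 ^ c6 = a7
64 ^ 7a = 1e
6d ^ 89 = e4
69 ^ ba = d3
6e ^ b5 = db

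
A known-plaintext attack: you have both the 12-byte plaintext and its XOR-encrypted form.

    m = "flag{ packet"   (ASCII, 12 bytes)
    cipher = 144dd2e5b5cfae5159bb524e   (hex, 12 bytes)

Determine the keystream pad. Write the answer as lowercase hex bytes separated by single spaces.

Since cipher = m ⊕ pad, XORing both sides with m gives pad = m ⊕ cipher.
66 ^ 14 = 72
6c ^ 4d = 21
61 ^ d2 = b3
67 ^ e5 = 82
7b ^ b5 = ce
20 ^ cf = ef
70 ^ ae = de
61 ^ 51 = 30
63 ^ 59 = 3a
6b ^ bb = d0
65 ^ 52 = 37
74 ^ 4e = 3a

72 21 b3 82 ce ef de 30 3a d0 37 3a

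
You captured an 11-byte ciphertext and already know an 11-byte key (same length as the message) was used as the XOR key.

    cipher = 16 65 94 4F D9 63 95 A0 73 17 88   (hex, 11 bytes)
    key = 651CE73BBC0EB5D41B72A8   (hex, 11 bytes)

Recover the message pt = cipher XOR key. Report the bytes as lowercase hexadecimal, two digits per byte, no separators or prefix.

byte 0: 16 ^ 65 = 73
byte 1: 65 ^ 1c = 79
byte 2: 94 ^ e7 = 73
byte 3: 4f ^ 3b = 74
byte 4: d9 ^ bc = 65
byte 5: 63 ^ 0e = 6d
byte 6: 95 ^ b5 = 20
byte 7: a0 ^ d4 = 74
byte 8: 73 ^ 1b = 68
byte 9: 17 ^ 72 = 65
byte 10: 88 ^ a8 = 20

73797374656d2074686520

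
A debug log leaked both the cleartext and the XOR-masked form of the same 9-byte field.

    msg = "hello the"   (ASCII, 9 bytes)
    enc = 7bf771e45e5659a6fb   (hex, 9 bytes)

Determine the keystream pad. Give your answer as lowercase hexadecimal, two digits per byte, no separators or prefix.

Since enc = msg ⊕ pad, XORing both sides with msg gives pad = msg ⊕ enc.
104 ⊕ 123 =  19
101 ⊕ 247 = 146
108 ⊕ 113 =  29
108 ⊕ 228 = 136
111 ⊕  94 =  49
 32 ⊕  86 = 118
116 ⊕  89 =  45
104 ⊕ 166 = 206
101 ⊕ 251 = 158

13921d8831762dce9e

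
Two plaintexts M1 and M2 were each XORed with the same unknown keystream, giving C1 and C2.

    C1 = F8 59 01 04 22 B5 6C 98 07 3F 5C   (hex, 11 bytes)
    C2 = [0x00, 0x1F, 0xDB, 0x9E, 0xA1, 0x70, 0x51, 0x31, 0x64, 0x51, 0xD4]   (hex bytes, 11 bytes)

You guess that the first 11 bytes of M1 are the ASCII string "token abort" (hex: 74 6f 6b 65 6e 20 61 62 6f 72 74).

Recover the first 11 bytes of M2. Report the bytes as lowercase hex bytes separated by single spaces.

8c 29 b1 ff ed e5 5c cb 0c 1c fc

First, C1 ⊕ C2 = (M1 ⊕ K) ⊕ (M2 ⊕ K) = M1 ⊕ M2, so the key drops out. Then M2 = (M1 ⊕ M2) ⊕ M1 over the first 11 bytes.
byte 0: (f8 ⊕ 00) ⊕ 74 = f8 ⊕ 74 = 8c
byte 1: (59 ⊕ 1f) ⊕ 6f = 46 ⊕ 6f = 29
byte 2: (01 ⊕ db) ⊕ 6b = da ⊕ 6b = b1
byte 3: (04 ⊕ 9e) ⊕ 65 = 9a ⊕ 65 = ff
byte 4: (22 ⊕ a1) ⊕ 6e = 83 ⊕ 6e = ed
byte 5: (b5 ⊕ 70) ⊕ 20 = c5 ⊕ 20 = e5
byte 6: (6c ⊕ 51) ⊕ 61 = 3d ⊕ 61 = 5c
byte 7: (98 ⊕ 31) ⊕ 62 = a9 ⊕ 62 = cb
byte 8: (07 ⊕ 64) ⊕ 6f = 63 ⊕ 6f = 0c
byte 9: (3f ⊕ 51) ⊕ 72 = 6e ⊕ 72 = 1c
byte 10: (5c ⊕ d4) ⊕ 74 = 88 ⊕ 74 = fc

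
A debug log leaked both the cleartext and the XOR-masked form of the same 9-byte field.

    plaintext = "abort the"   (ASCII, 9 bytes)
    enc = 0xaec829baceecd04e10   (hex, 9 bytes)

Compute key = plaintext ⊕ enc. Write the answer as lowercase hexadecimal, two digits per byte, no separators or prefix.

cfaa46c8bacca42675

Since enc = plaintext ⊕ key, XORing both sides with plaintext gives key = plaintext ⊕ enc.
byte 0:  97 ⊕ 174 = 207
byte 1:  98 ⊕ 200 = 170
byte 2: 111 ⊕  41 =  70
byte 3: 114 ⊕ 186 = 200
byte 4: 116 ⊕ 206 = 186
byte 5:  32 ⊕ 236 = 204
byte 6: 116 ⊕ 208 = 164
byte 7: 104 ⊕  78 =  38
byte 8: 101 ⊕  16 = 117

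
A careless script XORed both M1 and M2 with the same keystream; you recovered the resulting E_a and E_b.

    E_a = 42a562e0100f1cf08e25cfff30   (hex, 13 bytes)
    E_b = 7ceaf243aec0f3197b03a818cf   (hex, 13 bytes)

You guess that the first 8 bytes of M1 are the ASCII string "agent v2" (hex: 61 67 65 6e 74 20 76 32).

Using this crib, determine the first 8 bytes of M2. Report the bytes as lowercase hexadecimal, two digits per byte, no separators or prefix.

First, E_a ⊕ E_b = (M1 ⊕ K) ⊕ (M2 ⊕ K) = M1 ⊕ M2, so the key drops out. Then M2 = (M1 ⊕ M2) ⊕ M1 over the first 8 bytes.
byte 0: (42 xor 7c) xor 61 = 3e xor 61 = 5f
byte 1: (a5 xor ea) xor 67 = 4f xor 67 = 28
byte 2: (62 xor f2) xor 65 = 90 xor 65 = f5
byte 3: (e0 xor 43) xor 6e = a3 xor 6e = cd
byte 4: (10 xor ae) xor 74 = be xor 74 = ca
byte 5: (0f xor c0) xor 20 = cf xor 20 = ef
byte 6: (1c xor f3) xor 76 = ef xor 76 = 99
byte 7: (f0 xor 19) xor 32 = e9 xor 32 = db

5f28f5cdcaef99db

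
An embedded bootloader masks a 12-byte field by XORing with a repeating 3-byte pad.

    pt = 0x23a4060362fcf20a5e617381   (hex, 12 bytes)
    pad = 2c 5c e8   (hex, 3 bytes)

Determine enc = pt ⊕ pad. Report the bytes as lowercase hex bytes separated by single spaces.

The 3-byte key repeats, so the effective keystream is 2c 5c e8 2c 5c e8 2c 5c e8 2c 5c e8.
byte 0:  35 XOR  44 =  15
byte 1: 164 XOR  92 = 248
byte 2:   6 XOR 232 = 238
byte 3:   3 XOR  44 =  47
byte 4:  98 XOR  92 =  62
byte 5: 252 XOR 232 =  20
byte 6: 242 XOR  44 = 222
byte 7:  10 XOR  92 =  86
byte 8:  94 XOR 232 = 182
byte 9:  97 XOR  44 =  77
byte 10: 115 XOR  92 =  47
byte 11: 129 XOR 232 = 105

0f f8 ee 2f 3e 14 de 56 b6 4d 2f 69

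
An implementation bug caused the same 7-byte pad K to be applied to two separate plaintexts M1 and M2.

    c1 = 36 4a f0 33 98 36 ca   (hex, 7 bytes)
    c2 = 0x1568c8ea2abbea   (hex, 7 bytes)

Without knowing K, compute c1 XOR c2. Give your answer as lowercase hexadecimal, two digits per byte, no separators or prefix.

c1 ⊕ c2 = (M1 ⊕ K) ⊕ (M2 ⊕ K) = M1 ⊕ M2 — the shared key cancels under XOR.
byte 0:  54 ^  21 =  35
byte 1:  74 ^ 104 =  34
byte 2: 240 ^ 200 =  56
byte 3:  51 ^ 234 = 217
byte 4: 152 ^  42 = 178
byte 5:  54 ^ 187 = 141
byte 6: 202 ^ 234 =  32

232238d9b28d20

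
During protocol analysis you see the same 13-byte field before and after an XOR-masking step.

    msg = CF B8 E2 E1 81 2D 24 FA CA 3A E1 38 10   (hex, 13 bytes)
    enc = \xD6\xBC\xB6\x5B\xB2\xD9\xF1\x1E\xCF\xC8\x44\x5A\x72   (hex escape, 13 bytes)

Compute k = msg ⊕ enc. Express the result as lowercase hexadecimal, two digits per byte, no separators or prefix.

Since enc = msg ⊕ k, XORing both sides with msg gives k = msg ⊕ enc.
cf ^ d6 = 19
b8 ^ bc = 04
e2 ^ b6 = 54
e1 ^ 5b = ba
81 ^ b2 = 33
2d ^ d9 = f4
24 ^ f1 = d5
fa ^ 1e = e4
ca ^ cf = 05
3a ^ c8 = f2
e1 ^ 44 = a5
38 ^ 5a = 62
10 ^ 72 = 62

190454ba33f4d5e405f2a56262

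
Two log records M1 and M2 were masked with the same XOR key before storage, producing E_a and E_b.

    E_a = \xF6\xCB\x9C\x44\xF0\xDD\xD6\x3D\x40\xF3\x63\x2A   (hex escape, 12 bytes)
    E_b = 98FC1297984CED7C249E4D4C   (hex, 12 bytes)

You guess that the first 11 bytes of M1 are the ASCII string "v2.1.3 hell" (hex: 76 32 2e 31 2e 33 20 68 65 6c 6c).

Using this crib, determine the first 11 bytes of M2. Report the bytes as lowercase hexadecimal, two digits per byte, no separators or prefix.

First, E_a ⊕ E_b = (M1 ⊕ K) ⊕ (M2 ⊕ K) = M1 ⊕ M2, so the key drops out. Then M2 = (M1 ⊕ M2) ⊕ M1 over the first 11 bytes.
byte 0: (f6 ⊕ 98) ⊕ 76 = 6e ⊕ 76 = 18
byte 1: (cb ⊕ fc) ⊕ 32 = 37 ⊕ 32 = 05
byte 2: (9c ⊕ 12) ⊕ 2e = 8e ⊕ 2e = a0
byte 3: (44 ⊕ 97) ⊕ 31 = d3 ⊕ 31 = e2
byte 4: (f0 ⊕ 98) ⊕ 2e = 68 ⊕ 2e = 46
byte 5: (dd ⊕ 4c) ⊕ 33 = 91 ⊕ 33 = a2
byte 6: (d6 ⊕ ed) ⊕ 20 = 3b ⊕ 20 = 1b
byte 7: (3d ⊕ 7c) ⊕ 68 = 41 ⊕ 68 = 29
byte 8: (40 ⊕ 24) ⊕ 65 = 64 ⊕ 65 = 01
byte 9: (f3 ⊕ 9e) ⊕ 6c = 6d ⊕ 6c = 01
byte 10: (63 ⊕ 4d) ⊕ 6c = 2e ⊕ 6c = 42

1805a0e246a21b29010142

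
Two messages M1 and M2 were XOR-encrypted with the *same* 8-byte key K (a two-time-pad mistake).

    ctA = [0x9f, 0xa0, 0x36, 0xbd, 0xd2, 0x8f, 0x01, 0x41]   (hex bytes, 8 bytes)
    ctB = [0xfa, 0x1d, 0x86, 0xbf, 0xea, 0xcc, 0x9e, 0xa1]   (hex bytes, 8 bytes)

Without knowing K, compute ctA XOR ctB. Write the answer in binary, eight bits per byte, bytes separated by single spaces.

ctA ⊕ ctB = (M1 ⊕ K) ⊕ (M2 ⊕ K) = M1 ⊕ M2 — the shared key cancels under XOR.
9f ⊕ fa = 65
a0 ⊕ 1d = bd
36 ⊕ 86 = b0
bd ⊕ bf = 02
d2 ⊕ ea = 38
8f ⊕ cc = 43
01 ⊕ 9e = 9f
41 ⊕ a1 = e0

01100101 10111101 10110000 00000010 00111000 01000011 10011111 11100000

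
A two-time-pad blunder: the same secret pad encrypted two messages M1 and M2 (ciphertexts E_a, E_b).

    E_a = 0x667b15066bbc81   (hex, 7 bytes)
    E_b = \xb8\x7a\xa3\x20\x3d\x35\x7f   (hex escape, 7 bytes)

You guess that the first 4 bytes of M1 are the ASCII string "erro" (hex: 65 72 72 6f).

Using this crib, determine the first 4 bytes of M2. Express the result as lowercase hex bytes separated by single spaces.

bb 73 c4 49

First, E_a ⊕ E_b = (M1 ⊕ K) ⊕ (M2 ⊕ K) = M1 ⊕ M2, so the key drops out. Then M2 = (M1 ⊕ M2) ⊕ M1 over the first 4 bytes.
byte 0: (66 ⊕ b8) ⊕ 65 = de ⊕ 65 = bb
byte 1: (7b ⊕ 7a) ⊕ 72 = 01 ⊕ 72 = 73
byte 2: (15 ⊕ a3) ⊕ 72 = b6 ⊕ 72 = c4
byte 3: (06 ⊕ 20) ⊕ 6f = 26 ⊕ 6f = 49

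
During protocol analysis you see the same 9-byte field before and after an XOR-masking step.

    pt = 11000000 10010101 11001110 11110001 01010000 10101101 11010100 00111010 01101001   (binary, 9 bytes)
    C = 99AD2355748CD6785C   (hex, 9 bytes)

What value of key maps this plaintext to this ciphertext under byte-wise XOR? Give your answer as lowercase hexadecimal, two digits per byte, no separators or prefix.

Since C = pt ⊕ key, XORing both sides with pt gives key = pt ⊕ C.
192 ^ 153 =  89
149 ^ 173 =  56
206 ^  35 = 237
241 ^  85 = 164
 80 ^ 116 =  36
173 ^ 140 =  33
212 ^ 214 =   2
 58 ^ 120 =  66
105 ^  92 =  53

5938eda42421024235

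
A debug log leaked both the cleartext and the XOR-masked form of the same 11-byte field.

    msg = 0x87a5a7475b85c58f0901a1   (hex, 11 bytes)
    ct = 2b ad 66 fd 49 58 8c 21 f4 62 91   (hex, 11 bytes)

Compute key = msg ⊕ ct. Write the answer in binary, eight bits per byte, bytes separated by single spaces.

10101100 00001000 11000001 10111010 00010010 11011101 01001001 10101110 11111101 01100011 00110000

Since ct = msg ⊕ key, XORing both sides with msg gives key = msg ⊕ ct.
byte 0: 87 XOR 2b = ac
byte 1: a5 XOR ad = 08
byte 2: a7 XOR 66 = c1
byte 3: 47 XOR fd = ba
byte 4: 5b XOR 49 = 12
byte 5: 85 XOR 58 = dd
byte 6: c5 XOR 8c = 49
byte 7: 8f XOR 21 = ae
byte 8: 09 XOR f4 = fd
byte 9: 01 XOR 62 = 63
byte 10: a1 XOR 91 = 30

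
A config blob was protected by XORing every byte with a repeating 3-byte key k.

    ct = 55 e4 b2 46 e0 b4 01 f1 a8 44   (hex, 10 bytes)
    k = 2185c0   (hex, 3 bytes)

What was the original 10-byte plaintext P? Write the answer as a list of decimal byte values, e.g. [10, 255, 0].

[116, 97, 114, 103, 101, 116, 32, 116, 104, 101]

The 3-byte key repeats, so the effective keystream is 21 85 c0 21 85 c0 21 85 c0 21.
byte 0: 55 ^ 21 = 74
byte 1: e4 ^ 85 = 61
byte 2: b2 ^ c0 = 72
byte 3: 46 ^ 21 = 67
byte 4: e0 ^ 85 = 65
byte 5: b4 ^ c0 = 74
byte 6: 01 ^ 21 = 20
byte 7: f1 ^ 85 = 74
byte 8: a8 ^ c0 = 68
byte 9: 44 ^ 21 = 65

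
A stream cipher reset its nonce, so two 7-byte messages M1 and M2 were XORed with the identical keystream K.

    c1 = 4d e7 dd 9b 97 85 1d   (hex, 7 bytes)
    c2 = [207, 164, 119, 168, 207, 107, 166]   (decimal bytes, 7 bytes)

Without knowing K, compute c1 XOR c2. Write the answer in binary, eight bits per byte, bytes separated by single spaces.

10000010 01000011 10101010 00110011 01011000 11101110 10111011

c1 ⊕ c2 = (M1 ⊕ K) ⊕ (M2 ⊕ K) = M1 ⊕ M2 — the shared key cancels under XOR.
byte 0:  77 ⊕ 207 = 130
byte 1: 231 ⊕ 164 =  67
byte 2: 221 ⊕ 119 = 170
byte 3: 155 ⊕ 168 =  51
byte 4: 151 ⊕ 207 =  88
byte 5: 133 ⊕ 107 = 238
byte 6:  29 ⊕ 166 = 187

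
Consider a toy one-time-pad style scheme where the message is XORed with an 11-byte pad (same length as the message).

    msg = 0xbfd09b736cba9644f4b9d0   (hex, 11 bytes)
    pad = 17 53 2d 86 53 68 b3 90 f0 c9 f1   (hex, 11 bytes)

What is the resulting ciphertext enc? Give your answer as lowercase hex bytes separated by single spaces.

a8 83 b6 f5 3f d2 25 d4 04 70 21

byte 0: bf ^ 17 = a8
byte 1: d0 ^ 53 = 83
byte 2: 9b ^ 2d = b6
byte 3: 73 ^ 86 = f5
byte 4: 6c ^ 53 = 3f
byte 5: ba ^ 68 = d2
byte 6: 96 ^ b3 = 25
byte 7: 44 ^ 90 = d4
byte 8: f4 ^ f0 = 04
byte 9: b9 ^ c9 = 70
byte 10: d0 ^ f1 = 21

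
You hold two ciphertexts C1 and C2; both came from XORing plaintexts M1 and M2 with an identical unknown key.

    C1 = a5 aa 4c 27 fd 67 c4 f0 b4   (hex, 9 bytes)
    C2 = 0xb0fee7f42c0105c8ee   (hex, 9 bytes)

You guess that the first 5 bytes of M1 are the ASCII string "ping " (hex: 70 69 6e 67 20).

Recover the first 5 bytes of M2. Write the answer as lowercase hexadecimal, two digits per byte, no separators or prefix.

First, C1 ⊕ C2 = (M1 ⊕ K) ⊕ (M2 ⊕ K) = M1 ⊕ M2, so the key drops out. Then M2 = (M1 ⊕ M2) ⊕ M1 over the first 5 bytes.
byte 0: (a5 XOR b0) XOR 70 = 15 XOR 70 = 65
byte 1: (aa XOR fe) XOR 69 = 54 XOR 69 = 3d
byte 2: (4c XOR e7) XOR 6e = ab XOR 6e = c5
byte 3: (27 XOR f4) XOR 67 = d3 XOR 67 = b4
byte 4: (fd XOR 2c) XOR 20 = d1 XOR 20 = f1

653dc5b4f1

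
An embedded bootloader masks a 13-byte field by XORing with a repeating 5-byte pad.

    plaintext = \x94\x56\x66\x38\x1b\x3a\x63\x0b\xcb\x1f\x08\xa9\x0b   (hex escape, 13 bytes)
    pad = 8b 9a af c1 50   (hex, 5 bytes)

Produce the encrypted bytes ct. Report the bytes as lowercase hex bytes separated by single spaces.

1f cc c9 f9 4b b1 f9 a4 0a 4f 83 33 a4

The 5-byte key repeats, so the effective keystream is 8b 9a af c1 50 8b 9a af c1 50 8b 9a af.
byte 0: 94 ^ 8b = 1f
byte 1: 56 ^ 9a = cc
byte 2: 66 ^ af = c9
byte 3: 38 ^ c1 = f9
byte 4: 1b ^ 50 = 4b
byte 5: 3a ^ 8b = b1
byte 6: 63 ^ 9a = f9
byte 7: 0b ^ af = a4
byte 8: cb ^ c1 = 0a
byte 9: 1f ^ 50 = 4f
byte 10: 08 ^ 8b = 83
byte 11: a9 ^ 9a = 33
byte 12: 0b ^ af = a4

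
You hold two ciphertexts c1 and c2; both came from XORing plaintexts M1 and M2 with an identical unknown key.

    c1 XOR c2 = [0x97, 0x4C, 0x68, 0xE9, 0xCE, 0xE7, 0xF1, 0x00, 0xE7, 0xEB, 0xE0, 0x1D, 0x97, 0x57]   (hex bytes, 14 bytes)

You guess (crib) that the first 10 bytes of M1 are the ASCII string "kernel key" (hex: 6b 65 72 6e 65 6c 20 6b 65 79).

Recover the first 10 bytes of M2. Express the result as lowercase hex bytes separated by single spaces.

fc 29 1a 87 ab 8b d1 6b 82 92

Since c1 ⊕ c2 = M1 ⊕ M2, XORing with the guessed M1 bytes yields the corresponding M2 bytes: M2 = (c1 ⊕ c2) ⊕ M1.
byte 0: 97 ^ 6b = fc
byte 1: 4c ^ 65 = 29
byte 2: 68 ^ 72 = 1a
byte 3: e9 ^ 6e = 87
byte 4: ce ^ 65 = ab
byte 5: e7 ^ 6c = 8b
byte 6: f1 ^ 20 = d1
byte 7: 00 ^ 6b = 6b
byte 8: e7 ^ 65 = 82
byte 9: eb ^ 79 = 92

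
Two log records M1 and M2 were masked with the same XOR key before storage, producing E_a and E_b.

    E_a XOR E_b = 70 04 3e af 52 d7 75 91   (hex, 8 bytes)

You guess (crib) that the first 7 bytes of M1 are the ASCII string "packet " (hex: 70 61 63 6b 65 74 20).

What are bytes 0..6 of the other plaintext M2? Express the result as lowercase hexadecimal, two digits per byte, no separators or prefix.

00655dc437a355

Since E_a ⊕ E_b = M1 ⊕ M2, XORing with the guessed M1 bytes yields the corresponding M2 bytes: M2 = (E_a ⊕ E_b) ⊕ M1.
byte 0: 70 ^ 70 = 00
byte 1: 04 ^ 61 = 65
byte 2: 3e ^ 63 = 5d
byte 3: af ^ 6b = c4
byte 4: 52 ^ 65 = 37
byte 5: d7 ^ 74 = a3
byte 6: 75 ^ 20 = 55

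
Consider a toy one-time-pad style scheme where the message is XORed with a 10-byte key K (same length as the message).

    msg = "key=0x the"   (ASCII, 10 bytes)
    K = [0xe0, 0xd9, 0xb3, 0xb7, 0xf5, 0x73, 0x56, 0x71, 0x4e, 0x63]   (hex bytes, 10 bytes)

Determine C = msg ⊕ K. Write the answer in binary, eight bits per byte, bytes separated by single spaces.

XOR is its own inverse, so applying the key byte-wise gives the result directly.
byte 0: 6b xor e0 = 8b
byte 1: 65 xor d9 = bc
byte 2: 79 xor b3 = ca
byte 3: 3d xor b7 = 8a
byte 4: 30 xor f5 = c5
byte 5: 78 xor 73 = 0b
byte 6: 20 xor 56 = 76
byte 7: 74 xor 71 = 05
byte 8: 68 xor 4e = 26
byte 9: 65 xor 63 = 06

10001011 10111100 11001010 10001010 11000101 00001011 01110110 00000101 00100110 00000110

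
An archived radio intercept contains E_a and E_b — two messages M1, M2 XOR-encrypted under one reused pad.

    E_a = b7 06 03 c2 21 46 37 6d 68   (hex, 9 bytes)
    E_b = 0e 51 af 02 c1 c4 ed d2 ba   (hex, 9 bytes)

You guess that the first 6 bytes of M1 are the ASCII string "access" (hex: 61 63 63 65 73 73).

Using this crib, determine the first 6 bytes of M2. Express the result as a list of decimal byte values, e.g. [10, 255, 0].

[216, 52, 207, 165, 147, 241]

First, E_a ⊕ E_b = (M1 ⊕ K) ⊕ (M2 ⊕ K) = M1 ⊕ M2, so the key drops out. Then M2 = (M1 ⊕ M2) ⊕ M1 over the first 6 bytes.
byte 0: (b7 xor 0e) xor 61 = b9 xor 61 = d8
byte 1: (06 xor 51) xor 63 = 57 xor 63 = 34
byte 2: (03 xor af) xor 63 = ac xor 63 = cf
byte 3: (c2 xor 02) xor 65 = c0 xor 65 = a5
byte 4: (21 xor c1) xor 73 = e0 xor 73 = 93
byte 5: (46 xor c4) xor 73 = 82 xor 73 = f1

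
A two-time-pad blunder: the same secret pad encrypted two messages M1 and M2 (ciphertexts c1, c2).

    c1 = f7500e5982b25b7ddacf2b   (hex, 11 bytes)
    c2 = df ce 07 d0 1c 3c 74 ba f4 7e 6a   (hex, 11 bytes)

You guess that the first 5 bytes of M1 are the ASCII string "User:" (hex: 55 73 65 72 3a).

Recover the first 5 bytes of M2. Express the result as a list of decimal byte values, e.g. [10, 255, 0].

[125, 237, 108, 251, 164]

First, c1 ⊕ c2 = (M1 ⊕ K) ⊕ (M2 ⊕ K) = M1 ⊕ M2, so the key drops out. Then M2 = (M1 ⊕ M2) ⊕ M1 over the first 5 bytes.
byte 0: (f7 ^ df) ^ 55 = 28 ^ 55 = 7d
byte 1: (50 ^ ce) ^ 73 = 9e ^ 73 = ed
byte 2: (0e ^ 07) ^ 65 = 09 ^ 65 = 6c
byte 3: (59 ^ d0) ^ 72 = 89 ^ 72 = fb
byte 4: (82 ^ 1c) ^ 3a = 9e ^ 3a = a4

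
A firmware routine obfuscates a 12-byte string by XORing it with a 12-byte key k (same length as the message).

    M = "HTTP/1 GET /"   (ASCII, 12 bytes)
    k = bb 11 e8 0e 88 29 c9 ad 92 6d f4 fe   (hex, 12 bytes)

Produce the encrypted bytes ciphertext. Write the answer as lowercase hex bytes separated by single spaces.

f3 45 bc 5e a7 18 e9 ea d7 39 d4 d1

 72 XOR 187 = 243
 84 XOR  17 =  69
 84 XOR 232 = 188
 80 XOR  14 =  94
 47 XOR 136 = 167
 49 XOR  41 =  24
 32 XOR 201 = 233
 71 XOR 173 = 234
 69 XOR 146 = 215
 84 XOR 109 =  57
 32 XOR 244 = 212
 47 XOR 254 = 209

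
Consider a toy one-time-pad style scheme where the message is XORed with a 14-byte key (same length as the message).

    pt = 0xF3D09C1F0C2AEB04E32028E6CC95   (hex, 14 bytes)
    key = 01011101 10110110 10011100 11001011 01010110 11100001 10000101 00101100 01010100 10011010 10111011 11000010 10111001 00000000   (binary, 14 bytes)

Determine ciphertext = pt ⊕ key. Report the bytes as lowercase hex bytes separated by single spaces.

ae 66 00 d4 5a cb 6e 28 b7 ba 93 24 75 95

f3 ^ 5d = ae
d0 ^ b6 = 66
9c ^ 9c = 00
1f ^ cb = d4
0c ^ 56 = 5a
2a ^ e1 = cb
eb ^ 85 = 6e
04 ^ 2c = 28
e3 ^ 54 = b7
20 ^ 9a = ba
28 ^ bb = 93
e6 ^ c2 = 24
cc ^ b9 = 75
95 ^ 00 = 95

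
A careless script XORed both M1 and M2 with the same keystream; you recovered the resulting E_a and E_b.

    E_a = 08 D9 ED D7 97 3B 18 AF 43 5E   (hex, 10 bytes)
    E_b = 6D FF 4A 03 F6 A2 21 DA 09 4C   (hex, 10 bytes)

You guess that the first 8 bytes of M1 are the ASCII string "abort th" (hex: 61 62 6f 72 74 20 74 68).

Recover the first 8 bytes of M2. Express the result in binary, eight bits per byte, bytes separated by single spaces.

00000100 01000100 11001000 10100110 00010101 10111001 01001101 00011101

First, E_a ⊕ E_b = (M1 ⊕ K) ⊕ (M2 ⊕ K) = M1 ⊕ M2, so the key drops out. Then M2 = (M1 ⊕ M2) ⊕ M1 over the first 8 bytes.
byte 0: (08 ⊕ 6d) ⊕ 61 = 65 ⊕ 61 = 04
byte 1: (d9 ⊕ ff) ⊕ 62 = 26 ⊕ 62 = 44
byte 2: (ed ⊕ 4a) ⊕ 6f = a7 ⊕ 6f = c8
byte 3: (d7 ⊕ 03) ⊕ 72 = d4 ⊕ 72 = a6
byte 4: (97 ⊕ f6) ⊕ 74 = 61 ⊕ 74 = 15
byte 5: (3b ⊕ a2) ⊕ 20 = 99 ⊕ 20 = b9
byte 6: (18 ⊕ 21) ⊕ 74 = 39 ⊕ 74 = 4d
byte 7: (af ⊕ da) ⊕ 68 = 75 ⊕ 68 = 1d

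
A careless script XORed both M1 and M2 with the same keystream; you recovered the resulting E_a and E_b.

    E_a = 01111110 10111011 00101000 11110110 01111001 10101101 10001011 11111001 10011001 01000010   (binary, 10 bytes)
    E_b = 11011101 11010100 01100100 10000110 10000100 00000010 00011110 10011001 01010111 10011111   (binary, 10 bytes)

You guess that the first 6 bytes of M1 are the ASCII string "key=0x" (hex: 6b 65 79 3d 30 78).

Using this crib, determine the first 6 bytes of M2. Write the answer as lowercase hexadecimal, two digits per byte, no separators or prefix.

First, E_a ⊕ E_b = (M1 ⊕ K) ⊕ (M2 ⊕ K) = M1 ⊕ M2, so the key drops out. Then M2 = (M1 ⊕ M2) ⊕ M1 over the first 6 bytes.
byte 0: (7e ^ dd) ^ 6b = a3 ^ 6b = c8
byte 1: (bb ^ d4) ^ 65 = 6f ^ 65 = 0a
byte 2: (28 ^ 64) ^ 79 = 4c ^ 79 = 35
byte 3: (f6 ^ 86) ^ 3d = 70 ^ 3d = 4d
byte 4: (79 ^ 84) ^ 30 = fd ^ 30 = cd
byte 5: (ad ^ 02) ^ 78 = af ^ 78 = d7

c80a354dcdd7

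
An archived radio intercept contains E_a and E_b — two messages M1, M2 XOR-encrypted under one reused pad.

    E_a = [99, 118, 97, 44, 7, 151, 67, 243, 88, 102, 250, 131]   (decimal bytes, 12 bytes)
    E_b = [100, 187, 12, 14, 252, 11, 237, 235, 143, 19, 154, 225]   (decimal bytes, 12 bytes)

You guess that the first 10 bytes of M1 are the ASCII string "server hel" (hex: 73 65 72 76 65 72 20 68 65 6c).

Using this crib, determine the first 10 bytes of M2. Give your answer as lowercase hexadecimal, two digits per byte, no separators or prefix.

74a81f549eee8e70b219

First, E_a ⊕ E_b = (M1 ⊕ K) ⊕ (M2 ⊕ K) = M1 ⊕ M2, so the key drops out. Then M2 = (M1 ⊕ M2) ⊕ M1 over the first 10 bytes.
byte 0: (63 XOR 64) XOR 73 = 07 XOR 73 = 74
byte 1: (76 XOR bb) XOR 65 = cd XOR 65 = a8
byte 2: (61 XOR 0c) XOR 72 = 6d XOR 72 = 1f
byte 3: (2c XOR 0e) XOR 76 = 22 XOR 76 = 54
byte 4: (07 XOR fc) XOR 65 = fb XOR 65 = 9e
byte 5: (97 XOR 0b) XOR 72 = 9c XOR 72 = ee
byte 6: (43 XOR ed) XOR 20 = ae XOR 20 = 8e
byte 7: (f3 XOR eb) XOR 68 = 18 XOR 68 = 70
byte 8: (58 XOR 8f) XOR 65 = d7 XOR 65 = b2
byte 9: (66 XOR 13) XOR 6c = 75 XOR 6c = 19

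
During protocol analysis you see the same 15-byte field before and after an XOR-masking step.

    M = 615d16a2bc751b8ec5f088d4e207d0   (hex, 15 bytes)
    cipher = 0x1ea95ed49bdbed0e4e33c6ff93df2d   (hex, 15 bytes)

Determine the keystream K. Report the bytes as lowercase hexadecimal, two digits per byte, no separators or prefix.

Since cipher = M ⊕ K, XORing both sides with M gives K = M ⊕ cipher.
61 ^ 1e = 7f
5d ^ a9 = f4
16 ^ 5e = 48
a2 ^ d4 = 76
bc ^ 9b = 27
75 ^ db = ae
1b ^ ed = f6
8e ^ 0e = 80
c5 ^ 4e = 8b
f0 ^ 33 = c3
88 ^ c6 = 4e
d4 ^ ff = 2b
e2 ^ 93 = 71
07 ^ df = d8
d0 ^ 2d = fd

7ff4487627aef6808bc34e2b71d8fd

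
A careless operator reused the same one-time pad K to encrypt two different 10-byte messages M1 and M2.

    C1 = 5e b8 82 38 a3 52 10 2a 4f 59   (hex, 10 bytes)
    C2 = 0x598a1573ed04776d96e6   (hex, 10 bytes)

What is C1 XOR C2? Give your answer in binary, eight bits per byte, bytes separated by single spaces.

00000111 00110010 10010111 01001011 01001110 01010110 01100111 01000111 11011001 10111111

C1 ⊕ C2 = (M1 ⊕ K) ⊕ (M2 ⊕ K) = M1 ⊕ M2 — the shared key cancels under XOR.
byte 0: 5e XOR 59 = 07
byte 1: b8 XOR 8a = 32
byte 2: 82 XOR 15 = 97
byte 3: 38 XOR 73 = 4b
byte 4: a3 XOR ed = 4e
byte 5: 52 XOR 04 = 56
byte 6: 10 XOR 77 = 67
byte 7: 2a XOR 6d = 47
byte 8: 4f XOR 96 = d9
byte 9: 59 XOR e6 = bf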